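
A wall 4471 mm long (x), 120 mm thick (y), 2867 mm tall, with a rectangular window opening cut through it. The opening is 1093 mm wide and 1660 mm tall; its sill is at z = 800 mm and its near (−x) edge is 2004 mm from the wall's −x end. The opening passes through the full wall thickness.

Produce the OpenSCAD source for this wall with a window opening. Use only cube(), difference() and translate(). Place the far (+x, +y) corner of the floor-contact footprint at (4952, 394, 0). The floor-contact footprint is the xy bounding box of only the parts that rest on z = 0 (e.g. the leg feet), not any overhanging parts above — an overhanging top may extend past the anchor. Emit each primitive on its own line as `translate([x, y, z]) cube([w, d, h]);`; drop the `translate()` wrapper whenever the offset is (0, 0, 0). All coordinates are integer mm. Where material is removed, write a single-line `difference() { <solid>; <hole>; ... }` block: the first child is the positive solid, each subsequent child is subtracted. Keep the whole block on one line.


difference() { translate([481, 274, 0]) cube([4471, 120, 2867]); translate([2485, 274, 800]) cube([1093, 120, 1660]); }


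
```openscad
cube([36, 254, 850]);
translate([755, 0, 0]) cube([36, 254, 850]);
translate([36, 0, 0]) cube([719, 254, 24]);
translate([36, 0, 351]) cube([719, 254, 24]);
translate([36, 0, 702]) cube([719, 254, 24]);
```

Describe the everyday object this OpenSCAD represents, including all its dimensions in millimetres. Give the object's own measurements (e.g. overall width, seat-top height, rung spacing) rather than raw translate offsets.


An open bookshelf. Two side panels, each 36 mm thick, 254 mm deep and 850 mm tall, stand 791 mm apart (outside-to-outside). Between them sit 3 shelves, each 24 mm thick and 254 mm deep, spanning the full gap between the sides. The bottom shelf rests on the floor (its underside at z = 0) and the clear gap between one shelf's top and the next shelf's underside is 327 mm.


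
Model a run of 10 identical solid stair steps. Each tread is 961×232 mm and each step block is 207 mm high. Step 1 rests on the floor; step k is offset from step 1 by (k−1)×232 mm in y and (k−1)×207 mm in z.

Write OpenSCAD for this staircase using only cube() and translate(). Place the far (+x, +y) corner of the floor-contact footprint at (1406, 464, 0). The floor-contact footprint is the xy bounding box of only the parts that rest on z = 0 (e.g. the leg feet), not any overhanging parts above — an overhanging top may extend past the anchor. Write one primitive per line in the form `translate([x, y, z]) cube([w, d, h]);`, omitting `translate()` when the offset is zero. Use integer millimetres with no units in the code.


translate([445, 232, 0]) cube([961, 232, 207]);
translate([445, 464, 207]) cube([961, 232, 207]);
translate([445, 696, 414]) cube([961, 232, 207]);
translate([445, 928, 621]) cube([961, 232, 207]);
translate([445, 1160, 828]) cube([961, 232, 207]);
translate([445, 1392, 1035]) cube([961, 232, 207]);
translate([445, 1624, 1242]) cube([961, 232, 207]);
translate([445, 1856, 1449]) cube([961, 232, 207]);
translate([445, 2088, 1656]) cube([961, 232, 207]);
translate([445, 2320, 1863]) cube([961, 232, 207]);


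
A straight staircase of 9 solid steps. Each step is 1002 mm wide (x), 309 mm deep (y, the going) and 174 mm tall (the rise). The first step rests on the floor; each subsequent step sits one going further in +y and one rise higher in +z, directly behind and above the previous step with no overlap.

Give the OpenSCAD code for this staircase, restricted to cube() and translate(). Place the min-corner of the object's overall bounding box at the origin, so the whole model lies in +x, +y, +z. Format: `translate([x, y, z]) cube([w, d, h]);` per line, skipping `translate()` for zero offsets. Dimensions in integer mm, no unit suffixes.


cube([1002, 309, 174]);
translate([0, 309, 174]) cube([1002, 309, 174]);
translate([0, 618, 348]) cube([1002, 309, 174]);
translate([0, 927, 522]) cube([1002, 309, 174]);
translate([0, 1236, 696]) cube([1002, 309, 174]);
translate([0, 1545, 870]) cube([1002, 309, 174]);
translate([0, 1854, 1044]) cube([1002, 309, 174]);
translate([0, 2163, 1218]) cube([1002, 309, 174]);
translate([0, 2472, 1392]) cube([1002, 309, 174]);


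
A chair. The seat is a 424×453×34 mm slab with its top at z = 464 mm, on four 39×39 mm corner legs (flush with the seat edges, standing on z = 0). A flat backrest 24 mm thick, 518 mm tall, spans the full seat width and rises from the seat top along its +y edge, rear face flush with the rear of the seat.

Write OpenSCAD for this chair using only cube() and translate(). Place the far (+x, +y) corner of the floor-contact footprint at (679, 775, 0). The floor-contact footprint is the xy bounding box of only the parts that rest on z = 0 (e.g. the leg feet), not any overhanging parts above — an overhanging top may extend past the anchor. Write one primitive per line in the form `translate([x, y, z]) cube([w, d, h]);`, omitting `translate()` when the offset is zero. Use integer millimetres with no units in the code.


// leg_h = 464 - 34 = 430
translate([255, 322, 430]) cube([424, 453, 34]);
translate([255, 322, 0]) cube([39, 39, 430]);
translate([640, 322, 0]) cube([39, 39, 430]);
translate([255, 736, 0]) cube([39, 39, 430]);
translate([640, 736, 0]) cube([39, 39, 430]);
translate([255, 751, 464]) cube([424, 24, 518]);


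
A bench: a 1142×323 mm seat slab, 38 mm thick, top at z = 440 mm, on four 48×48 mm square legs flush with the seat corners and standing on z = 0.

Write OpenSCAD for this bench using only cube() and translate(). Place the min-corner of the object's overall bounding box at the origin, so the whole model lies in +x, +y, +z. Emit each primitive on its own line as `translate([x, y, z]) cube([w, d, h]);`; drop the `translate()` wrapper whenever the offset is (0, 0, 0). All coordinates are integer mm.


translate([0, 0, 402]) cube([1142, 323, 38]);
cube([48, 48, 402]);
translate([0, 275, 0]) cube([48, 48, 402]);
translate([1094, 0, 0]) cube([48, 48, 402]);
translate([1094, 275, 0]) cube([48, 48, 402]);


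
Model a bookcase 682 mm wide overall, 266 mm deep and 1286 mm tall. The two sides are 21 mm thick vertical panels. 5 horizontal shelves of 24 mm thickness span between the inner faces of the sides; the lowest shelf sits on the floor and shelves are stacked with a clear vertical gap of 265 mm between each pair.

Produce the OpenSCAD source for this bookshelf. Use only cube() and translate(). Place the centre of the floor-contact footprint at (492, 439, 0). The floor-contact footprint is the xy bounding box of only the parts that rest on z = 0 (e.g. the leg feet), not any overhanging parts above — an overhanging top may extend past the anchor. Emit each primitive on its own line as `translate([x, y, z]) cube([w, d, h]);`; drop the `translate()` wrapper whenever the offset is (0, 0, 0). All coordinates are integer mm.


translate([151, 306, 0]) cube([21, 266, 1286]);
translate([812, 306, 0]) cube([21, 266, 1286]);
translate([172, 306, 0]) cube([640, 266, 24]);
translate([172, 306, 289]) cube([640, 266, 24]);
translate([172, 306, 578]) cube([640, 266, 24]);
translate([172, 306, 867]) cube([640, 266, 24]);
translate([172, 306, 1156]) cube([640, 266, 24]);


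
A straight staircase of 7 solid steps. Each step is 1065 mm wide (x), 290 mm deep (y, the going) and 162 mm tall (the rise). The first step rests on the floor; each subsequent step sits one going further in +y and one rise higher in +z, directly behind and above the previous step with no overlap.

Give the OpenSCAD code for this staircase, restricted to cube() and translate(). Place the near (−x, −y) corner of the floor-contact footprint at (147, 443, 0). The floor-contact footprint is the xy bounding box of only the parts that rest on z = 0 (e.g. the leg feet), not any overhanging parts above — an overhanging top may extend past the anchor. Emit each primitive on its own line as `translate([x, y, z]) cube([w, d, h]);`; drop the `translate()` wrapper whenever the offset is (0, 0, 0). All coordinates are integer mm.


translate([147, 443, 0]) cube([1065, 290, 162]);
translate([147, 733, 162]) cube([1065, 290, 162]);
translate([147, 1023, 324]) cube([1065, 290, 162]);
translate([147, 1313, 486]) cube([1065, 290, 162]);
translate([147, 1603, 648]) cube([1065, 290, 162]);
translate([147, 1893, 810]) cube([1065, 290, 162]);
translate([147, 2183, 972]) cube([1065, 290, 162]);


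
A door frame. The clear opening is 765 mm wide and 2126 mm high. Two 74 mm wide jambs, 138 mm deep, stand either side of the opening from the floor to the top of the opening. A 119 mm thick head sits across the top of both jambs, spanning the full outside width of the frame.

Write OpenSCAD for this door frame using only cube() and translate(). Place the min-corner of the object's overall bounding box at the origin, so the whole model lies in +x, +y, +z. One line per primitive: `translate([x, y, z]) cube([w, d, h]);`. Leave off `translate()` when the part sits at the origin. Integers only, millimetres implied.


cube([74, 138, 2126]);
translate([839, 0, 0]) cube([74, 138, 2126]);
translate([0, 0, 2126]) cube([913, 138, 119]);


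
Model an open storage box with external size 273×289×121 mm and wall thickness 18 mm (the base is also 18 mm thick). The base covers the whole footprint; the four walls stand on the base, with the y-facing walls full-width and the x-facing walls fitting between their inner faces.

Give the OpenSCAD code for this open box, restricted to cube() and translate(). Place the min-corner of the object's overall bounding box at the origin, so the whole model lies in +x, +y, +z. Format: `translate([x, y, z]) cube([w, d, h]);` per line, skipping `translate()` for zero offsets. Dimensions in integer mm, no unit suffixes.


cube([273, 289, 18]);
translate([0, 0, 18]) cube([273, 18, 103]);
translate([0, 271, 18]) cube([273, 18, 103]);
translate([0, 18, 18]) cube([18, 253, 103]);
translate([255, 18, 18]) cube([18, 253, 103]);


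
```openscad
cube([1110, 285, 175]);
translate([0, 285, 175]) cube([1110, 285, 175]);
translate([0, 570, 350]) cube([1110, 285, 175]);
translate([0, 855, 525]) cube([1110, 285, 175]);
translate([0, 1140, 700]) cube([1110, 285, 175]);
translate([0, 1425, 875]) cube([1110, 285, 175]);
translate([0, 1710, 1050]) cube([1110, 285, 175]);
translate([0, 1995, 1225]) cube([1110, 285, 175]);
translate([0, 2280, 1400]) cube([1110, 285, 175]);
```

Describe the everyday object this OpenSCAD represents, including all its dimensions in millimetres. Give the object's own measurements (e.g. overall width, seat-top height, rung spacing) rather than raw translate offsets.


A straight staircase of 9 solid steps. Each step is 1110 mm wide (x), 285 mm deep (y, the going) and 175 mm tall (the rise). The first step rests on the floor; each subsequent step sits one going further in +y and one rise higher in +z, directly behind and above the previous step with no overlap.


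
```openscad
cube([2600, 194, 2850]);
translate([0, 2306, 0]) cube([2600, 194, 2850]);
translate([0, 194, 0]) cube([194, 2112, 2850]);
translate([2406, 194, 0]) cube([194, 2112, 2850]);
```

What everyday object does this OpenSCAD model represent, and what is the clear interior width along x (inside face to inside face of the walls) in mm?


A house (or room) frame. The interior width is 2212 mm.

Four 2850 mm walls enclosing a rectangle with no floor or roof — a room or house frame. Outside width is 2600 mm and wall thickness is 194 mm, so the interior width is 2600 − 2 × 194 = 2212 mm.


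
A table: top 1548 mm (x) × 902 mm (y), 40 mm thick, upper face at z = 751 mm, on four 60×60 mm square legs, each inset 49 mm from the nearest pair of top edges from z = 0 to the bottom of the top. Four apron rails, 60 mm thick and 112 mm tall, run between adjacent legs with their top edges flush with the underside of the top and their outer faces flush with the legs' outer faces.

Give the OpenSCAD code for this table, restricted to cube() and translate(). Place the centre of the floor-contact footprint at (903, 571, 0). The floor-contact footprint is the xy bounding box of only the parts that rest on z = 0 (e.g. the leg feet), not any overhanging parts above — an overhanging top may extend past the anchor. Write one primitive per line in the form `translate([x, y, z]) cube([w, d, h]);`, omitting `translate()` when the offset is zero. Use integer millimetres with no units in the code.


// leg_h = 751 - 40 = 711
// apron z = 711 - 112 = 599
translate([129, 120, 711]) cube([1548, 902, 40]);
translate([178, 169, 0]) cube([60, 60, 711]);
translate([1568, 169, 0]) cube([60, 60, 711]);
translate([178, 913, 0]) cube([60, 60, 711]);
translate([1568, 913, 0]) cube([60, 60, 711]);
translate([238, 169, 599]) cube([1330, 60, 112]);
translate([238, 913, 599]) cube([1330, 60, 112]);
translate([178, 229, 599]) cube([60, 684, 112]);
translate([1568, 229, 599]) cube([60, 684, 112]);


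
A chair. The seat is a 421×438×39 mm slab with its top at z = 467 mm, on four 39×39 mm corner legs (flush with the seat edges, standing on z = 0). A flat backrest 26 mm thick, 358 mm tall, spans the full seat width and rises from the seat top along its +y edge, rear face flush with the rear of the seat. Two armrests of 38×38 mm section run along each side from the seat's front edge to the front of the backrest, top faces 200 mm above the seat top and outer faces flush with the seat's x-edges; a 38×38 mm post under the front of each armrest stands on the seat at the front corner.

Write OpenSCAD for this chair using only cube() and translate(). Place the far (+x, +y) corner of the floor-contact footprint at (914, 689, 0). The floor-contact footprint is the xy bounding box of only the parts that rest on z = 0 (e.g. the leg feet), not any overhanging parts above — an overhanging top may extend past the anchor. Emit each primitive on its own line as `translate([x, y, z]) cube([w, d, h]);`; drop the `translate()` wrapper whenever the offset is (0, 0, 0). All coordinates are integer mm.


// leg_h = 467 - 39 = 428
// arm post h = 200 - 38 = 162
translate([493, 251, 428]) cube([421, 438, 39]);
translate([493, 251, 0]) cube([39, 39, 428]);
translate([875, 251, 0]) cube([39, 39, 428]);
translate([493, 650, 0]) cube([39, 39, 428]);
translate([875, 650, 0]) cube([39, 39, 428]);
translate([493, 663, 467]) cube([421, 26, 358]);
translate([493, 251, 629]) cube([38, 412, 38]);
translate([876, 251, 629]) cube([38, 412, 38]);
translate([493, 251, 467]) cube([38, 38, 162]);
translate([876, 251, 467]) cube([38, 38, 162]);


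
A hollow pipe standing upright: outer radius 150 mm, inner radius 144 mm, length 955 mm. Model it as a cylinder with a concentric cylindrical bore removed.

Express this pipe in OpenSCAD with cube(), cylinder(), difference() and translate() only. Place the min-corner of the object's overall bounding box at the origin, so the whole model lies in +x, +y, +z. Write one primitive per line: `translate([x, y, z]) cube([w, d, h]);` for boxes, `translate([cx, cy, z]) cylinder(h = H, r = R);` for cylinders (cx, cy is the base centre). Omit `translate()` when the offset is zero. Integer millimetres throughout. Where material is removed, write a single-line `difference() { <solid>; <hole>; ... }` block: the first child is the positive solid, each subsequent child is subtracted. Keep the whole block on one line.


difference() { translate([150, 150, 0]) cylinder(h = 955, r = 150); translate([150, 150, 0]) cylinder(h = 955, r = 144); }


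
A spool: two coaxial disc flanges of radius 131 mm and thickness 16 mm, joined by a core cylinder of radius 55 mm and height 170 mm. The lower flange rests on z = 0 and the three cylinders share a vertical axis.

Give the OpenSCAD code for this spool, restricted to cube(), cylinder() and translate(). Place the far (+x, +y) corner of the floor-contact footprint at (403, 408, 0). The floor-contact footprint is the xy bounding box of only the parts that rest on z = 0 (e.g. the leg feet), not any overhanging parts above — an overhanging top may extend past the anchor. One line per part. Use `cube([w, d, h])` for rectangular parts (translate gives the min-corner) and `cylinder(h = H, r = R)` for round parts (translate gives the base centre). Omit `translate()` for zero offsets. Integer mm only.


translate([272, 277, 0]) cylinder(h = 16, r = 131);
translate([272, 277, 16]) cylinder(h = 170, r = 55);
translate([272, 277, 186]) cylinder(h = 16, r = 131);


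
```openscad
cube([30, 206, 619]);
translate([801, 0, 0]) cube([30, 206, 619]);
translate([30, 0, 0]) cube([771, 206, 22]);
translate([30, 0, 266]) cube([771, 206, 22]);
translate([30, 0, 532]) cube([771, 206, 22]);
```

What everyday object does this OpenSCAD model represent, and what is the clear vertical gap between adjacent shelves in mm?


A bookshelf. The clear shelf gap is 244 mm.

Two tall side panels with 3 horizontal boards between them — a bookshelf. The first two shelf undersides are at z = 0 and z = 266; with shelf thickness 22, the clear gap is 266 − 0 − 22 = 244 mm.


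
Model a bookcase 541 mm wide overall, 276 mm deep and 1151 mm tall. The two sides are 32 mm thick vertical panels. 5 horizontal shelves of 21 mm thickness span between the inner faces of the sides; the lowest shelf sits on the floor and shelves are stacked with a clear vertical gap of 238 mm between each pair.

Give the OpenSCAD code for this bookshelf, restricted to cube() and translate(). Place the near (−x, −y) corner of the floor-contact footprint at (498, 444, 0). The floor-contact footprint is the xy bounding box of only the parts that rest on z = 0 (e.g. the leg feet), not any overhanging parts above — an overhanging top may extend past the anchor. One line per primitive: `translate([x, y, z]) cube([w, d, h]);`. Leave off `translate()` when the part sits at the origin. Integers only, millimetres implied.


translate([498, 444, 0]) cube([32, 276, 1151]);
translate([1007, 444, 0]) cube([32, 276, 1151]);
translate([530, 444, 0]) cube([477, 276, 21]);
translate([530, 444, 259]) cube([477, 276, 21]);
translate([530, 444, 518]) cube([477, 276, 21]);
translate([530, 444, 777]) cube([477, 276, 21]);
translate([530, 444, 1036]) cube([477, 276, 21]);


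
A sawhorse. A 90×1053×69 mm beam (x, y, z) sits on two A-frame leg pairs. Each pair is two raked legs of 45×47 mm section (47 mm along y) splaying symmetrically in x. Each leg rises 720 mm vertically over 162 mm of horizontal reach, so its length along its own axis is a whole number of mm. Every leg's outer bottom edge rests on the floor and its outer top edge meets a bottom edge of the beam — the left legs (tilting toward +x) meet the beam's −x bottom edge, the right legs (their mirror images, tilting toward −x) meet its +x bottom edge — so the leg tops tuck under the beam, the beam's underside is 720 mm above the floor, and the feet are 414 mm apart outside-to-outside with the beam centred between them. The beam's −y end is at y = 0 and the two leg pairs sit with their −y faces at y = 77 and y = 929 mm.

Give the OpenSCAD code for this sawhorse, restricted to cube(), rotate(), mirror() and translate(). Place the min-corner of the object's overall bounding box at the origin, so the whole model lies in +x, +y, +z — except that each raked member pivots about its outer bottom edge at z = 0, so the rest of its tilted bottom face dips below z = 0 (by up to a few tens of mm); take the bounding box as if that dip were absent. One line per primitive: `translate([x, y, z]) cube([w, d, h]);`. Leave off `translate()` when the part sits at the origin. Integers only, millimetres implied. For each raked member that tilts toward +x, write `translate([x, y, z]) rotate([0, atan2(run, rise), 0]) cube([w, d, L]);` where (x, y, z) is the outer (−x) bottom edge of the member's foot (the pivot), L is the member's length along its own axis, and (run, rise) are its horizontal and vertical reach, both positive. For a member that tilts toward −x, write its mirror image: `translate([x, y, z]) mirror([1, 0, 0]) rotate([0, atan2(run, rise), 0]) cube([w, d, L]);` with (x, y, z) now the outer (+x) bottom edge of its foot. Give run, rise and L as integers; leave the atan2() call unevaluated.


translate([162, 0, 720]) cube([90, 1053, 69]);
translate([0, 77, 0]) rotate([0, atan2(162, 720), 0]) cube([45, 47, 738]);
translate([414, 77, 0]) mirror([1, 0, 0]) rotate([0, atan2(162, 720), 0]) cube([45, 47, 738]);
translate([0, 929, 0]) rotate([0, atan2(162, 720), 0]) cube([45, 47, 738]);
translate([414, 929, 0]) mirror([1, 0, 0]) rotate([0, atan2(162, 720), 0]) cube([45, 47, 738]);


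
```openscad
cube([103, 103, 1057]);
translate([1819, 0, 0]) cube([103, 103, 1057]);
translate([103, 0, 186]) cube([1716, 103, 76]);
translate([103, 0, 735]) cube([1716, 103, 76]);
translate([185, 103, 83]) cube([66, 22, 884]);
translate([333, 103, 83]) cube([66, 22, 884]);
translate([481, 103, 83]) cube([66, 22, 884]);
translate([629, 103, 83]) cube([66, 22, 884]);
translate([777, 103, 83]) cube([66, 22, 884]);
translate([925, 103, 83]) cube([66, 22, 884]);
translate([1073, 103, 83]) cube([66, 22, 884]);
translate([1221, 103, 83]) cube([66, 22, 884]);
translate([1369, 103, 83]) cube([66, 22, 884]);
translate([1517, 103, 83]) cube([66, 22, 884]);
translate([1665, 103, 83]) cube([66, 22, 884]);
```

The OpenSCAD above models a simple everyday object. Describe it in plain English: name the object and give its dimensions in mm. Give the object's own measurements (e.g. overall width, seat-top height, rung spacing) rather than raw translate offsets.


A fence section. Two 103×103 mm posts, 1057 mm tall, stand on the floor with a clear span of 1716 mm between their inner faces. Two horizontal rails of 103×76 mm section span the gap between the posts with their undersides at z = 186 mm and z = 735 mm, flush with the posts' −y face. 11 pickets, each 66 mm wide, 22 mm thick and 884 mm tall, are fixed to the +y face of the rails with their bottoms at z = 83 mm, spaced across the span with a 82 mm gap after the −x post and between neighbouring pickets, with 88 mm left before the +x post.


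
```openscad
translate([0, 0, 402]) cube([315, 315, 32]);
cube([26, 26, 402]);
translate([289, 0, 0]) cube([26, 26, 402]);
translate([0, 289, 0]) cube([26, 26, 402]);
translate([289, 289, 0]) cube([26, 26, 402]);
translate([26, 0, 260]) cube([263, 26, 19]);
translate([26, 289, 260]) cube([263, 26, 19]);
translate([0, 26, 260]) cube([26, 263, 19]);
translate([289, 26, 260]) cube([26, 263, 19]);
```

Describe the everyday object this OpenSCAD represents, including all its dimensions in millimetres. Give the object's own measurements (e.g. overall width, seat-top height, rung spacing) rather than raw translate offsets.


A four-legged stool. The seat is a 315×315×32 mm slab whose top surface is at z = 434 mm; four square legs, each 26×26 mm in cross-section, run from the floor (z = 0) to the underside of the seat, each flush with a corner of the seat. Four stretchers, 26 mm wide and 19 mm tall, connect adjacent legs with their undersides at z = 260 mm, each running between the inner faces of the legs it joins and aligned with the legs' outer faces on the other axis.


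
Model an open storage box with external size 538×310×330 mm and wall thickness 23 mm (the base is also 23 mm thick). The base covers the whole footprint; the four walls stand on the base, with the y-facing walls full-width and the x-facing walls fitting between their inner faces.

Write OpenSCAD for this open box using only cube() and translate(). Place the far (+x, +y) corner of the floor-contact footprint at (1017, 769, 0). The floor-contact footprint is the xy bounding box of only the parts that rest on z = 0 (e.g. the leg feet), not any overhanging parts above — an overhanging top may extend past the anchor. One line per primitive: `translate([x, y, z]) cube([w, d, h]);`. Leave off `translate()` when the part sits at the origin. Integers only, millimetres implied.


translate([479, 459, 0]) cube([538, 310, 23]);
translate([479, 459, 23]) cube([538, 23, 307]);
translate([479, 746, 23]) cube([538, 23, 307]);
translate([479, 482, 23]) cube([23, 264, 307]);
translate([994, 482, 23]) cube([23, 264, 307]);


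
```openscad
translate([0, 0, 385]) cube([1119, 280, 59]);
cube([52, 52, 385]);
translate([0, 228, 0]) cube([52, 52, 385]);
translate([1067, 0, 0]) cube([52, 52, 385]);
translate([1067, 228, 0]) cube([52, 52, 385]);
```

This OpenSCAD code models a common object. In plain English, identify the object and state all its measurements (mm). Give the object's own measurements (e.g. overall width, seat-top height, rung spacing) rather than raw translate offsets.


A long wooden bench with a 1119 mm (x) × 280 mm (y) seat, 59 mm thick, its top surface 444 mm above the floor. Four 52 mm square legs at the seat corners, flush with the edges, run from z = 0 to the seat underside.


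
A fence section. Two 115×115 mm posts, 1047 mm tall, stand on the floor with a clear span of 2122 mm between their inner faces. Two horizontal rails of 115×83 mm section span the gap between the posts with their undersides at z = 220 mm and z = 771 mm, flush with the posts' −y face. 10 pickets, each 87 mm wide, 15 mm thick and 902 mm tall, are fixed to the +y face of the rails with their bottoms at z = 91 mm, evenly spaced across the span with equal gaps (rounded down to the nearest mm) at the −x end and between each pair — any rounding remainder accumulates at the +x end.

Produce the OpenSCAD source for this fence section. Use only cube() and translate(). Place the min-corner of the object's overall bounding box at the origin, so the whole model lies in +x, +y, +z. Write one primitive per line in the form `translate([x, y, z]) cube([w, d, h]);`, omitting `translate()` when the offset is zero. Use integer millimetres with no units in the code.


cube([115, 115, 1047]);
translate([2237, 0, 0]) cube([115, 115, 1047]);
translate([115, 0, 220]) cube([2122, 115, 83]);
translate([115, 0, 771]) cube([2122, 115, 83]);
translate([228, 115, 91]) cube([87, 15, 902]);
translate([428, 115, 91]) cube([87, 15, 902]);
translate([628, 115, 91]) cube([87, 15, 902]);
translate([828, 115, 91]) cube([87, 15, 902]);
translate([1028, 115, 91]) cube([87, 15, 902]);
translate([1228, 115, 91]) cube([87, 15, 902]);
translate([1428, 115, 91]) cube([87, 15, 902]);
translate([1628, 115, 91]) cube([87, 15, 902]);
translate([1828, 115, 91]) cube([87, 15, 902]);
translate([2028, 115, 91]) cube([87, 15, 902]);


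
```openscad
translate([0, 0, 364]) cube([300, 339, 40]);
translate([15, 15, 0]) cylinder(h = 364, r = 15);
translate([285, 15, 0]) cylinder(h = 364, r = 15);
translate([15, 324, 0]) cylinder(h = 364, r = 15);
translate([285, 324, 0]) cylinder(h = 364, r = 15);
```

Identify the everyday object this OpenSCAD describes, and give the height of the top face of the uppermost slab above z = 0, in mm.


A stool. The seat height is 404 mm.

A 300×339×40 slab at z = 364 on four corner cylinders — a stool. The seat top is 364 + 40 = 404 mm.


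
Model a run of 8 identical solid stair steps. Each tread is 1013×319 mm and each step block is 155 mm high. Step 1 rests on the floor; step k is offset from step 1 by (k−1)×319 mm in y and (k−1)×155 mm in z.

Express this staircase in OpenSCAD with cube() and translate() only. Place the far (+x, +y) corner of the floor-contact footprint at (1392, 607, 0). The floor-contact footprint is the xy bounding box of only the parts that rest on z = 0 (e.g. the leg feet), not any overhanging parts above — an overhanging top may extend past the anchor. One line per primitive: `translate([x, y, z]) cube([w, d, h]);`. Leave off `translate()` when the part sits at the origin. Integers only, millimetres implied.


translate([379, 288, 0]) cube([1013, 319, 155]);
translate([379, 607, 155]) cube([1013, 319, 155]);
translate([379, 926, 310]) cube([1013, 319, 155]);
translate([379, 1245, 465]) cube([1013, 319, 155]);
translate([379, 1564, 620]) cube([1013, 319, 155]);
translate([379, 1883, 775]) cube([1013, 319, 155]);
translate([379, 2202, 930]) cube([1013, 319, 155]);
translate([379, 2521, 1085]) cube([1013, 319, 155]);


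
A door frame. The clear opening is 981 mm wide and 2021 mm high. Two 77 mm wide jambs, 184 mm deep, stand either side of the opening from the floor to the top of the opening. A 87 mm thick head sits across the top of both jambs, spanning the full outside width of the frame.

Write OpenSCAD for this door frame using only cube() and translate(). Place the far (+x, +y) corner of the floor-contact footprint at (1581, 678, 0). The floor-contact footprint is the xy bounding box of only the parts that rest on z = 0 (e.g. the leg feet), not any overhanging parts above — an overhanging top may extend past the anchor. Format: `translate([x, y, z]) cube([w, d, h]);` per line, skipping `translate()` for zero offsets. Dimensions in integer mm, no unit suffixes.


translate([446, 494, 0]) cube([77, 184, 2021]);
translate([1504, 494, 0]) cube([77, 184, 2021]);
translate([446, 494, 2021]) cube([1135, 184, 87]);


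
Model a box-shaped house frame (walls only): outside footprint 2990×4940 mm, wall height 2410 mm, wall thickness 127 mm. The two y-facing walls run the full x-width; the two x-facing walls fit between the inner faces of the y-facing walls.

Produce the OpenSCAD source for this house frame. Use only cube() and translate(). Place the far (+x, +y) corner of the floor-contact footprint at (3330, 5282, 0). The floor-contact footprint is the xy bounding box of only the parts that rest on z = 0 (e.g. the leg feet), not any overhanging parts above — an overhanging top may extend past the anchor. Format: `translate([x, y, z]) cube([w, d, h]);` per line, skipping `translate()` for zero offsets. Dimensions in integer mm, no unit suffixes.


translate([340, 342, 0]) cube([2990, 127, 2410]);
translate([340, 5155, 0]) cube([2990, 127, 2410]);
translate([340, 469, 0]) cube([127, 4686, 2410]);
translate([3203, 469, 0]) cube([127, 4686, 2410]);


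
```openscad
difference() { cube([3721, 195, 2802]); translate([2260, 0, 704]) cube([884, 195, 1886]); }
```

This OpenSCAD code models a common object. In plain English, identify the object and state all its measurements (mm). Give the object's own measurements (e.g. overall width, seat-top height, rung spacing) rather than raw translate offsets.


A wall 3721 mm long (x), 195 mm thick (y), 2802 mm tall, with a rectangular window opening cut through it. The opening is 884 mm wide and 1886 mm tall; its sill is at z = 704 mm and its near (−x) edge is 2260 mm from the wall's −x end. The opening passes through the full wall thickness.


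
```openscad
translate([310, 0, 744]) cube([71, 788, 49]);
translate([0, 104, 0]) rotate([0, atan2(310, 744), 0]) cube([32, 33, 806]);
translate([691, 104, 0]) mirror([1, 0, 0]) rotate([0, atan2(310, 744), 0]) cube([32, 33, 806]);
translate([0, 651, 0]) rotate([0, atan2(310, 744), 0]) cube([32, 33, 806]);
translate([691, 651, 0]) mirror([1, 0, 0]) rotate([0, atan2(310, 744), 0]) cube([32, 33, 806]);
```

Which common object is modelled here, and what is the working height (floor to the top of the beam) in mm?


A sawhorse. The overall height is 793 mm.

A beam across two mirrored pairs of raked legs — a sawhorse. The beam's underside is at z = 744 (matching the legs' vertical rise in atan2(310, 744)) and the beam is 49 mm tall, so its top is at 744 + 49 = 793 mm. The raked legs top out at the beam's underside, so that is the highest point.


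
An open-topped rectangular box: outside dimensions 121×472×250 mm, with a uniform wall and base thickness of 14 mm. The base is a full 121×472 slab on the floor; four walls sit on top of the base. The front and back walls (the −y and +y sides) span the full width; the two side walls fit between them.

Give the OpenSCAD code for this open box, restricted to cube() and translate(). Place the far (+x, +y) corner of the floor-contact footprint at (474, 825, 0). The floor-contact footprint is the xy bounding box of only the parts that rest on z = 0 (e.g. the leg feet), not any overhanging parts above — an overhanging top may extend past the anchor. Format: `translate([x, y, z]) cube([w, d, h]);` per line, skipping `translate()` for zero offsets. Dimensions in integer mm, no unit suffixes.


translate([353, 353, 0]) cube([121, 472, 14]);
translate([353, 353, 14]) cube([121, 14, 236]);
translate([353, 811, 14]) cube([121, 14, 236]);
translate([353, 367, 14]) cube([14, 444, 236]);
translate([460, 367, 14]) cube([14, 444, 236]);


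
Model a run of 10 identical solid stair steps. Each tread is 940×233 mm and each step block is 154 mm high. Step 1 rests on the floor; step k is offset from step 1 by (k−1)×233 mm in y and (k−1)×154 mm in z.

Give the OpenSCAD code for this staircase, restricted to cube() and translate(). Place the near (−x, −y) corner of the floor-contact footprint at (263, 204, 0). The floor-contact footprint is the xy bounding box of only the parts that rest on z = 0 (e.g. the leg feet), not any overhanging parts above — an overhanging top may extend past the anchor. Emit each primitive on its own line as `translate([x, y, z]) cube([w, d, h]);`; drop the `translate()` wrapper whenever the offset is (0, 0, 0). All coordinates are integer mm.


translate([263, 204, 0]) cube([940, 233, 154]);
translate([263, 437, 154]) cube([940, 233, 154]);
translate([263, 670, 308]) cube([940, 233, 154]);
translate([263, 903, 462]) cube([940, 233, 154]);
translate([263, 1136, 616]) cube([940, 233, 154]);
translate([263, 1369, 770]) cube([940, 233, 154]);
translate([263, 1602, 924]) cube([940, 233, 154]);
translate([263, 1835, 1078]) cube([940, 233, 154]);
translate([263, 2068, 1232]) cube([940, 233, 154]);
translate([263, 2301, 1386]) cube([940, 233, 154]);


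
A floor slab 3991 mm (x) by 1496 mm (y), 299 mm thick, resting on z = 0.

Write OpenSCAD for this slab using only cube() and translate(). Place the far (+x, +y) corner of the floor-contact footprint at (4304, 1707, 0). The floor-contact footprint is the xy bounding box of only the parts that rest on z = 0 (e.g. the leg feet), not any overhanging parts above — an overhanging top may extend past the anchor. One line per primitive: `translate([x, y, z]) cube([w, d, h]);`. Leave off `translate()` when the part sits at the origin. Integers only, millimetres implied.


translate([313, 211, 0]) cube([3991, 1496, 299]);


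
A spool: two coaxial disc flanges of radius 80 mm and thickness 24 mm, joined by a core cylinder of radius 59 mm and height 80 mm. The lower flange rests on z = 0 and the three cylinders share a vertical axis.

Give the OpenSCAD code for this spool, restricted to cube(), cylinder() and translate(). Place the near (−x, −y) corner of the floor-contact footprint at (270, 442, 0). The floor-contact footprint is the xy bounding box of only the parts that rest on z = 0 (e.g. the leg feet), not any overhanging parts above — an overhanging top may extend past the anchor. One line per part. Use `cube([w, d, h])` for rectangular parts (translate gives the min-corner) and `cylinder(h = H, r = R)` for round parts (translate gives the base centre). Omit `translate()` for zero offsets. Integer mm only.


translate([350, 522, 0]) cylinder(h = 24, r = 80);
translate([350, 522, 24]) cylinder(h = 80, r = 59);
translate([350, 522, 104]) cylinder(h = 24, r = 80);


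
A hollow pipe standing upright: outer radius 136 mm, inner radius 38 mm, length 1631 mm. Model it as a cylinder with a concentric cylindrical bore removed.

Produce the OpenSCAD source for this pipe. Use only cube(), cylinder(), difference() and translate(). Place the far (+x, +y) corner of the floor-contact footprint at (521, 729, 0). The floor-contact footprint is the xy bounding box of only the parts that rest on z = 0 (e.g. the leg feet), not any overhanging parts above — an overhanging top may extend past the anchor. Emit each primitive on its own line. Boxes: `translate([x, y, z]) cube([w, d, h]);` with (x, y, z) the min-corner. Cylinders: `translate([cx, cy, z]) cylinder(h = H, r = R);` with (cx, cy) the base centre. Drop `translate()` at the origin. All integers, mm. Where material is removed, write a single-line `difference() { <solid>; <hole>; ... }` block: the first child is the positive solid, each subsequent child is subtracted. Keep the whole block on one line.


difference() { translate([385, 593, 0]) cylinder(h = 1631, r = 136); translate([385, 593, 0]) cylinder(h = 1631, r = 38); }


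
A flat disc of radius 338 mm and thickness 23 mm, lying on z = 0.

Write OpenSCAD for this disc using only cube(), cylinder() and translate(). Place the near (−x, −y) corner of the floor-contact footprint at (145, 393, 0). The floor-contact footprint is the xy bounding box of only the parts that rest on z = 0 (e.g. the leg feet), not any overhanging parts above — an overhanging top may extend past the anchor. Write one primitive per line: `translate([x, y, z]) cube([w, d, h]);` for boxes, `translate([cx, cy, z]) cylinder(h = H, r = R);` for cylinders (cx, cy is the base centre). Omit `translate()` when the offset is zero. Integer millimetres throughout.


translate([483, 731, 0]) cylinder(h = 23, r = 338);


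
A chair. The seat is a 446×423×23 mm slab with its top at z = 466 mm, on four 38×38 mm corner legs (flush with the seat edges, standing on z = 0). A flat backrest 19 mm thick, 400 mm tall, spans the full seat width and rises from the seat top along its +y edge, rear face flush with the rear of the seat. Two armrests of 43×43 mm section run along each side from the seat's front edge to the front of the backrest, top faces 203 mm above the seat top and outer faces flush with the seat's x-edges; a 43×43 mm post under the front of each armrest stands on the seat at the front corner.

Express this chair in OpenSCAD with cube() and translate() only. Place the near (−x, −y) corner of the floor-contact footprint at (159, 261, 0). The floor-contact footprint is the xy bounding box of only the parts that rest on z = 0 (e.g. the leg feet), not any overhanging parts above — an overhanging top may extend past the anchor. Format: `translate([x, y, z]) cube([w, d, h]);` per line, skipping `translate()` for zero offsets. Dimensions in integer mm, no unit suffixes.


translate([159, 261, 443]) cube([446, 423, 23]);
translate([159, 261, 0]) cube([38, 38, 443]);
translate([567, 261, 0]) cube([38, 38, 443]);
translate([159, 646, 0]) cube([38, 38, 443]);
translate([567, 646, 0]) cube([38, 38, 443]);
translate([159, 665, 466]) cube([446, 19, 400]);
translate([159, 261, 626]) cube([43, 404, 43]);
translate([562, 261, 626]) cube([43, 404, 43]);
translate([159, 261, 466]) cube([43, 43, 160]);
translate([562, 261, 466]) cube([43, 43, 160]);


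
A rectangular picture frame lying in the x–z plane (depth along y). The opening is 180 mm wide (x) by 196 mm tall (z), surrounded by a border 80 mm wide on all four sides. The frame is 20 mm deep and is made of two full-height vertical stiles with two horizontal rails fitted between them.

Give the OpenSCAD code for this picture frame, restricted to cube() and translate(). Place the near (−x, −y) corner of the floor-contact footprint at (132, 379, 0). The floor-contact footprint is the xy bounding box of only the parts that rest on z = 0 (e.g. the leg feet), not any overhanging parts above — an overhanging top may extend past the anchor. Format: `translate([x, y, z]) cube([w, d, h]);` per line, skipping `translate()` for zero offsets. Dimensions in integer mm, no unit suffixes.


translate([132, 379, 0]) cube([80, 20, 356]);
translate([392, 379, 0]) cube([80, 20, 356]);
translate([212, 379, 0]) cube([180, 20, 80]);
translate([212, 379, 276]) cube([180, 20, 80]);


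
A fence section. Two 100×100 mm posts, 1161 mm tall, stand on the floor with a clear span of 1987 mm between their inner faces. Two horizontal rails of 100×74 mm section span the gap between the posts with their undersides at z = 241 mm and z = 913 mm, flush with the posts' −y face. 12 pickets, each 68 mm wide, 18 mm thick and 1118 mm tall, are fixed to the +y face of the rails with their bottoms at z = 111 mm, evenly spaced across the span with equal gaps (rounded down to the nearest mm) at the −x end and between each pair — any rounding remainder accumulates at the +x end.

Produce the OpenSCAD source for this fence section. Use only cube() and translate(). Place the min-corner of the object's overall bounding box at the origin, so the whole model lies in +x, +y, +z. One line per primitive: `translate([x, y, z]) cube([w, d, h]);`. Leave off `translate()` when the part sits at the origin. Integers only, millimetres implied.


cube([100, 100, 1161]);
translate([2087, 0, 0]) cube([100, 100, 1161]);
translate([100, 0, 241]) cube([1987, 100, 74]);
translate([100, 0, 913]) cube([1987, 100, 74]);
translate([190, 100, 111]) cube([68, 18, 1118]);
translate([348, 100, 111]) cube([68, 18, 1118]);
translate([506, 100, 111]) cube([68, 18, 1118]);
translate([664, 100, 111]) cube([68, 18, 1118]);
translate([822, 100, 111]) cube([68, 18, 1118]);
translate([980, 100, 111]) cube([68, 18, 1118]);
translate([1138, 100, 111]) cube([68, 18, 1118]);
translate([1296, 100, 111]) cube([68, 18, 1118]);
translate([1454, 100, 111]) cube([68, 18, 1118]);
translate([1612, 100, 111]) cube([68, 18, 1118]);
translate([1770, 100, 111]) cube([68, 18, 1118]);
translate([1928, 100, 111]) cube([68, 18, 1118]);
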